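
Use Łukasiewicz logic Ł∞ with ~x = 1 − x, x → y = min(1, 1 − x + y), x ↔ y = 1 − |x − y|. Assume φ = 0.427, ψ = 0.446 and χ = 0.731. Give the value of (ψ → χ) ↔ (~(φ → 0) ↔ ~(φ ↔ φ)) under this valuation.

ψ → χ = min(1, 1 − 0.446 + 0.731) = min(1, 1.285) = 1.000
φ → 0 = min(1, 1 − 0.427 + 0.000) = min(1, 0.573) = 0.573
~(φ → 0) = 1 − 0.573 = 0.427
φ ↔ φ = 1 − |0.427 − 0.427| = 1 − 0.000 = 1.000
~(φ ↔ φ) = 1 − 1.000 = 0.000
~(φ → 0) ↔ ~(φ ↔ φ) = 1 − |0.427 − 0.000| = 1 − 0.427 = 0.573
(ψ → χ) ↔ (~(φ → 0) ↔ ~(φ ↔ φ)) = 1 − |1.000 − 0.573| = 1 − 0.427 = 0.573

0.573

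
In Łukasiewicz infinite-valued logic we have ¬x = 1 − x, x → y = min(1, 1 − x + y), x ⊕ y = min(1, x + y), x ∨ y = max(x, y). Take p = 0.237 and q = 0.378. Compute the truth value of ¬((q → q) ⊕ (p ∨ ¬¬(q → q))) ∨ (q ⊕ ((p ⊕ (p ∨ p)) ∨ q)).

q → q = min(1, 1 − 0.378 + 0.378) = min(1, 1.000) = 1.000
¬(q → q) = 1 − 1.000 = 0.000
¬¬(q → q) = 1 − 0.000 = 1.000
p ∨ ¬¬(q → q) = max(0.237, 1.000) = 1.000
(q → q) ⊕ (p ∨ ¬¬(q → q)) = min(1, 1.000 + 1.000) = min(1, 2.000) = 1.000
¬((q → q) ⊕ (p ∨ ¬¬(q → q))) = 1 − 1.000 = 0.000
p ∨ p = max(0.237, 0.237) = 0.237
p ⊕ (p ∨ p) = min(1, 0.237 + 0.237) = min(1, 0.474) = 0.474
(p ⊕ (p ∨ p)) ∨ q = max(0.474, 0.378) = 0.474
q ⊕ ((p ⊕ (p ∨ p)) ∨ q) = min(1, 0.378 + 0.474) = min(1, 0.852) = 0.852
¬((q → q) ⊕ (p ∨ ¬¬(q → q))) ∨ (q ⊕ ((p ⊕ (p ∨ p)) ∨ q)) = max(0.000, 0.852) = 0.852

0.852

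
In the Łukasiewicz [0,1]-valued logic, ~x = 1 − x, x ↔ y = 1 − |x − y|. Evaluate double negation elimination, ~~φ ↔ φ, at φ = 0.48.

1.00

~φ = 1 − 0.48 = 0.52
~~φ = 1 − 0.52 = 0.48
~~φ ↔ φ = 1 − |0.48 − 0.48| = 1 − 0.00 = 1.00
(As expected: always 1 in Ł∞ since negation is involutive.)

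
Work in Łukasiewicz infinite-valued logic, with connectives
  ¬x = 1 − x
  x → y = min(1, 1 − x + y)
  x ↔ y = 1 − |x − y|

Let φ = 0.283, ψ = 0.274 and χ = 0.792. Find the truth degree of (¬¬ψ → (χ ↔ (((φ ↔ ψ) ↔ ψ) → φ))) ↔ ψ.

0.274

¬ψ = 1 − 0.274 = 0.726
¬¬ψ = 1 − 0.726 = 0.274
φ ↔ ψ = 1 − |0.283 − 0.274| = 1 − 0.009 = 0.991
(φ ↔ ψ) ↔ ψ = 1 − |0.991 − 0.274| = 1 − 0.717 = 0.283
((φ ↔ ψ) ↔ ψ) → φ = min(1, 1 − 0.283 + 0.283) = min(1, 1.000) = 1.000
χ ↔ (((φ ↔ ψ) ↔ ψ) → φ) = 1 − |0.792 − 1.000| = 1 − 0.208 = 0.792
¬¬ψ → (χ ↔ (((φ ↔ ψ) ↔ ψ) → φ)) = min(1, 1 − 0.274 + 0.792) = min(1, 1.518) = 1.000
(¬¬ψ → (χ ↔ (((φ ↔ ψ) ↔ ψ) → φ))) ↔ ψ = 1 − |1.000 − 0.274| = 1 − 0.726 = 0.274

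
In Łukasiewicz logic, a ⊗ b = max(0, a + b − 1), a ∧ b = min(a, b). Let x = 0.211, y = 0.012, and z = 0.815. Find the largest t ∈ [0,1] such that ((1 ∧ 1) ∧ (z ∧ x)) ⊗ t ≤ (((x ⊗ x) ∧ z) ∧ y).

1 ∧ 1 = min(1.000, 1.000) = 1.000
z ∧ x = min(0.815, 0.211) = 0.211
(1 ∧ 1) ∧ (z ∧ x) = min(1.000, 0.211) = 0.211
So the left factor is (1 ∧ 1) ∧ (z ∧ x) = 0.211.
x ⊗ x = max(0, 0.211 + 0.211 − 1) = max(0, -0.578) = 0.000
(x ⊗ x) ∧ z = min(0.000, 0.815) = 0.000
((x ⊗ x) ∧ z) ∧ y = min(0.000, 0.012) = 0.000
So the right-hand bound is ((x ⊗ x) ∧ z) ∧ y = 0.000.
The residuum of the Łukasiewicz t-norm gives the supremum: min(1, 1 − 0.211 + 0.000).
1 − 0.211 + 0.000 = 0.789, so t = min(1, 0.789) = 0.789.
Check: 0.211 ⊗ 0.789 = max(0, 0.000) = 0.000 ≤ 0.000.

0.789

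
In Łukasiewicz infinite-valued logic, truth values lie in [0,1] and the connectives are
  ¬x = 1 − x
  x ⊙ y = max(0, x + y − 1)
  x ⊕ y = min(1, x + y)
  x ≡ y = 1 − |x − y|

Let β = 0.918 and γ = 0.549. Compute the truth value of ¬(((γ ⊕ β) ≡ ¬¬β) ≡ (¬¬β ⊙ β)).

0.082

γ ⊕ β = min(1, 0.549 + 0.918) = min(1, 1.467) = 1.000
¬β = 1 − 0.918 = 0.082
¬¬β = 1 − 0.082 = 0.918
(γ ⊕ β) ≡ ¬¬β = 1 − |1.000 − 0.918| = 1 − 0.082 = 0.918
¬¬β ⊙ β = max(0, 0.918 + 0.918 − 1) = max(0, 0.836) = 0.836
((γ ⊕ β) ≡ ¬¬β) ≡ (¬¬β ⊙ β) = 1 − |0.918 − 0.836| = 1 − 0.082 = 0.918
¬(((γ ⊕ β) ≡ ¬¬β) ≡ (¬¬β ⊙ β)) = 1 − 0.918 = 0.082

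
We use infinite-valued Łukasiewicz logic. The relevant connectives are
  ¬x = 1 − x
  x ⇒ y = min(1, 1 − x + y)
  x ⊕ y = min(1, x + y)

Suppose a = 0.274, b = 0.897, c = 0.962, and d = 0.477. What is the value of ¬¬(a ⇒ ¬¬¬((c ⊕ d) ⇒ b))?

c ⊕ d = min(1, 0.962 + 0.477) = min(1, 1.439) = 1.000
(c ⊕ d) ⇒ b = min(1, 1 − 1.000 + 0.897) = min(1, 0.897) = 0.897
¬((c ⊕ d) ⇒ b) = 1 − 0.897 = 0.103
¬¬((c ⊕ d) ⇒ b) = 1 − 0.103 = 0.897
¬¬¬((c ⊕ d) ⇒ b) = 1 − 0.897 = 0.103
a ⇒ ¬¬¬((c ⊕ d) ⇒ b) = min(1, 1 − 0.274 + 0.103) = min(1, 0.829) = 0.829
¬(a ⇒ ¬¬¬((c ⊕ d) ⇒ b)) = 1 − 0.829 = 0.171
¬¬(a ⇒ ¬¬¬((c ⊕ d) ⇒ b)) = 1 − 0.171 = 0.829

0.829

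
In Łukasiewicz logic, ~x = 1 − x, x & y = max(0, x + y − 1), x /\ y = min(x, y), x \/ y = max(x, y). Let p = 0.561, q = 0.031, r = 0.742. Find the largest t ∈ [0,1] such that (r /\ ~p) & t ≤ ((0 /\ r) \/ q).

~p = 1 − 0.561 = 0.439
r /\ ~p = min(0.742, 0.439) = 0.439
So the left factor is r /\ ~p = 0.439.
0 /\ r = min(0.000, 0.742) = 0.000
(0 /\ r) \/ q = max(0.000, 0.031) = 0.031
So the right-hand bound is (0 /\ r) \/ q = 0.031.
The residuum of the Łukasiewicz t-norm gives the supremum: min(1, 1 − 0.439 + 0.031).
1 − 0.439 + 0.031 = 0.592, so t = min(1, 0.592) = 0.592.
Check: 0.439 & 0.592 = max(0, 0.031) = 0.031 ≤ 0.031.

0.592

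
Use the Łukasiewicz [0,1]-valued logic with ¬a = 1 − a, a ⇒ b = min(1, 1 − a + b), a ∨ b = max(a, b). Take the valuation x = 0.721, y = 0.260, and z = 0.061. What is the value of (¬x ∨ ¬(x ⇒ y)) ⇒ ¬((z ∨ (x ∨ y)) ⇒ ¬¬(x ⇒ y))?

¬x = 1 − 0.721 = 0.279
x ⇒ y = min(1, 1 − 0.721 + 0.260) = min(1, 0.539) = 0.539
¬(x ⇒ y) = 1 − 0.539 = 0.461
¬x ∨ ¬(x ⇒ y) = max(0.279, 0.461) = 0.461
x ∨ y = max(0.721, 0.260) = 0.721
z ∨ (x ∨ y) = max(0.061, 0.721) = 0.721
¬¬(x ⇒ y) = 1 − 0.461 = 0.539
(z ∨ (x ∨ y)) ⇒ ¬¬(x ⇒ y) = min(1, 1 − 0.721 + 0.539) = min(1, 0.818) = 0.818
¬((z ∨ (x ∨ y)) ⇒ ¬¬(x ⇒ y)) = 1 − 0.818 = 0.182
(¬x ∨ ¬(x ⇒ y)) ⇒ ¬((z ∨ (x ∨ y)) ⇒ ¬¬(x ⇒ y)) = min(1, 1 − 0.461 + 0.182) = min(1, 0.721) = 0.721

0.721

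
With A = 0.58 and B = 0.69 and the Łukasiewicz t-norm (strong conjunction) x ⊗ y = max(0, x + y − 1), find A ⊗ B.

0.27

A ⊗ B = max(0, 0.58 + 0.69 − 1) = max(0, 0.27) = 0.27
For comparison, the Gödel (minimum) t-norm min(x, y) would give 0.58.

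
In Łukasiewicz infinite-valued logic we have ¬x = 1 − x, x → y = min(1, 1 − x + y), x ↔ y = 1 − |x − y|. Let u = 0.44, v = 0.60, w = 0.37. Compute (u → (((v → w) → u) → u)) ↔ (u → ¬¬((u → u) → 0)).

v → w = min(1, 1 − 0.60 + 0.37) = min(1, 0.77) = 0.77
(v → w) → u = min(1, 1 − 0.77 + 0.44) = min(1, 0.67) = 0.67
((v → w) → u) → u = min(1, 1 − 0.67 + 0.44) = min(1, 0.77) = 0.77
u → (((v → w) → u) → u) = min(1, 1 − 0.44 + 0.77) = min(1, 1.33) = 1.00
u → u = min(1, 1 − 0.44 + 0.44) = min(1, 1.00) = 1.00
(u → u) → 0 = min(1, 1 − 1.00 + 0.00) = min(1, 0.00) = 0.00
¬((u → u) → 0) = 1 − 0.00 = 1.00
¬¬((u → u) → 0) = 1 − 1.00 = 0.00
u → ¬¬((u → u) → 0) = min(1, 1 − 0.44 + 0.00) = min(1, 0.56) = 0.56
(u → (((v → w) → u) → u)) ↔ (u → ¬¬((u → u) → 0)) = 1 − |1.00 − 0.56| = 1 − 0.44 = 0.56

0.56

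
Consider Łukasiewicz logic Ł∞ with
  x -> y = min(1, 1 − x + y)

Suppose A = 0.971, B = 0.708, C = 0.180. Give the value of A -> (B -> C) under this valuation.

0.501

B -> C = min(1, 1 − 0.708 + 0.180) = min(1, 0.472) = 0.472
A -> (B -> C) = min(1, 1 − 0.971 + 0.472) = min(1, 0.501) = 0.501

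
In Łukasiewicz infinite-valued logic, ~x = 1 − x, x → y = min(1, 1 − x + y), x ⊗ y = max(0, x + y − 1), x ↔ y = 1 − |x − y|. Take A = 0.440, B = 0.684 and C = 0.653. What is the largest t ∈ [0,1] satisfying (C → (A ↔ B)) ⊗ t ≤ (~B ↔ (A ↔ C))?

0.529

A ↔ B = 1 − |0.440 − 0.684| = 1 − 0.244 = 0.756
C → (A ↔ B) = min(1, 1 − 0.653 + 0.756) = min(1, 1.103) = 1.000
So the left factor is C → (A ↔ B) = 1.000.
~B = 1 − 0.684 = 0.316
A ↔ C = 1 − |0.440 − 0.653| = 1 − 0.213 = 0.787
~B ↔ (A ↔ C) = 1 − |0.316 − 0.787| = 1 − 0.471 = 0.529
So the right-hand bound is ~B ↔ (A ↔ C) = 0.529.
The residuum of the Łukasiewicz t-norm gives the supremum: min(1, 1 − 1.000 + 0.529).
1 − 1.000 + 0.529 = 0.529, so t = min(1, 0.529) = 0.529.
Check: 1.000 ⊗ 0.529 = max(0, 0.529) = 0.529 ≤ 0.529.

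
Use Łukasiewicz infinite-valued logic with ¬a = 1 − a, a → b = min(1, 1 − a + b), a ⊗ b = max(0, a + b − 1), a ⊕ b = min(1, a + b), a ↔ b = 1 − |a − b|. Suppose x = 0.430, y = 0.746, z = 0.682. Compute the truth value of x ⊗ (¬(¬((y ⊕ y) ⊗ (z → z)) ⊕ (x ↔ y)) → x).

y ⊕ y = min(1, 0.746 + 0.746) = min(1, 1.492) = 1.000
z → z = min(1, 1 − 0.682 + 0.682) = min(1, 1.000) = 1.000
(y ⊕ y) ⊗ (z → z) = max(0, 1.000 + 1.000 − 1) = max(0, 1.000) = 1.000
¬((y ⊕ y) ⊗ (z → z)) = 1 − 1.000 = 0.000
x ↔ y = 1 − |0.430 − 0.746| = 1 − 0.316 = 0.684
¬((y ⊕ y) ⊗ (z → z)) ⊕ (x ↔ y) = min(1, 0.000 + 0.684) = min(1, 0.684) = 0.684
¬(¬((y ⊕ y) ⊗ (z → z)) ⊕ (x ↔ y)) = 1 − 0.684 = 0.316
¬(¬((y ⊕ y) ⊗ (z → z)) ⊕ (x ↔ y)) → x = min(1, 1 − 0.316 + 0.430) = min(1, 1.114) = 1.000
x ⊗ (¬(¬((y ⊕ y) ⊗ (z → z)) ⊕ (x ↔ y)) → x) = max(0, 0.430 + 1.000 − 1) = max(0, 0.430) = 0.430

0.430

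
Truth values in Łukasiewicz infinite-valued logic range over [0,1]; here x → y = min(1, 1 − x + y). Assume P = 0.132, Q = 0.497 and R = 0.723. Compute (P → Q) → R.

0.723

P → Q = min(1, 1 − 0.132 + 0.497) = min(1, 1.365) = 1.000
(P → Q) → R = min(1, 1 − 1.000 + 0.723) = min(1, 0.723) = 0.723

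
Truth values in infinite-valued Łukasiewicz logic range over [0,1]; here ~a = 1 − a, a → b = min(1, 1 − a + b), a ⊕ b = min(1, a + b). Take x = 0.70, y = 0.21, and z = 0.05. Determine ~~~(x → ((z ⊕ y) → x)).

0.00

z ⊕ y = min(1, 0.05 + 0.21) = min(1, 0.26) = 0.26
(z ⊕ y) → x = min(1, 1 − 0.26 + 0.70) = min(1, 1.44) = 1.00
x → ((z ⊕ y) → x) = min(1, 1 − 0.70 + 1.00) = min(1, 1.30) = 1.00
~(x → ((z ⊕ y) → x)) = 1 − 1.00 = 0.00
~~(x → ((z ⊕ y) → x)) = 1 − 0.00 = 1.00
~~~(x → ((z ⊕ y) → x)) = 1 − 1.00 = 0.00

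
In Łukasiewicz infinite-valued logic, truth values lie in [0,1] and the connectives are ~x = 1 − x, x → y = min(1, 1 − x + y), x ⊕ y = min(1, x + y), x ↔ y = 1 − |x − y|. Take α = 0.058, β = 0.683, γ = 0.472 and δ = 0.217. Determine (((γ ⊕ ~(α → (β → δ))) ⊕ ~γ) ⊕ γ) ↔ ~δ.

β → δ = min(1, 1 − 0.683 + 0.217) = min(1, 0.534) = 0.534
α → (β → δ) = min(1, 1 − 0.058 + 0.534) = min(1, 1.476) = 1.000
~(α → (β → δ)) = 1 − 1.000 = 0.000
γ ⊕ ~(α → (β → δ)) = min(1, 0.472 + 0.000) = min(1, 0.472) = 0.472
~γ = 1 − 0.472 = 0.528
(γ ⊕ ~(α → (β → δ))) ⊕ ~γ = min(1, 0.472 + 0.528) = min(1, 1.000) = 1.000
((γ ⊕ ~(α → (β → δ))) ⊕ ~γ) ⊕ γ = min(1, 1.000 + 0.472) = min(1, 1.472) = 1.000
~δ = 1 − 0.217 = 0.783
(((γ ⊕ ~(α → (β → δ))) ⊕ ~γ) ⊕ γ) ↔ ~δ = 1 − |1.000 − 0.783| = 1 − 0.217 = 0.783

0.783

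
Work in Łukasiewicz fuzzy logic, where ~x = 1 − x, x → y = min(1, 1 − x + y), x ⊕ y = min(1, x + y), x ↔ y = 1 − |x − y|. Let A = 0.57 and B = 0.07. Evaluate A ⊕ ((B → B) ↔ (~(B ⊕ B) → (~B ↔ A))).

B → B = min(1, 1 − 0.07 + 0.07) = min(1, 1.00) = 1.00
B ⊕ B = min(1, 0.07 + 0.07) = min(1, 0.14) = 0.14
~(B ⊕ B) = 1 − 0.14 = 0.86
~B = 1 − 0.07 = 0.93
~B ↔ A = 1 − |0.93 − 0.57| = 1 − 0.36 = 0.64
~(B ⊕ B) → (~B ↔ A) = min(1, 1 − 0.86 + 0.64) = min(1, 0.78) = 0.78
(B → B) ↔ (~(B ⊕ B) → (~B ↔ A)) = 1 − |1.00 − 0.78| = 1 − 0.22 = 0.78
A ⊕ ((B → B) ↔ (~(B ⊕ B) → (~B ↔ A))) = min(1, 0.57 + 0.78) = min(1, 1.35) = 1.00

1.00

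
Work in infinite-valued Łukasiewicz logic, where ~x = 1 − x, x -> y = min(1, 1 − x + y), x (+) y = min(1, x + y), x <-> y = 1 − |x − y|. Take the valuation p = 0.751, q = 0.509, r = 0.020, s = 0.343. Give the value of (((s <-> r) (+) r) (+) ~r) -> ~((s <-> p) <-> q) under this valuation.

0.083

s <-> r = 1 − |0.343 − 0.020| = 1 − 0.323 = 0.677
(s <-> r) (+) r = min(1, 0.677 + 0.020) = min(1, 0.697) = 0.697
~r = 1 − 0.020 = 0.980
((s <-> r) (+) r) (+) ~r = min(1, 0.697 + 0.980) = min(1, 1.677) = 1.000
s <-> p = 1 − |0.343 − 0.751| = 1 − 0.408 = 0.592
(s <-> p) <-> q = 1 − |0.592 − 0.509| = 1 − 0.083 = 0.917
~((s <-> p) <-> q) = 1 − 0.917 = 0.083
(((s <-> r) (+) r) (+) ~r) -> ~((s <-> p) <-> q) = min(1, 1 − 1.000 + 0.083) = min(1, 0.083) = 0.083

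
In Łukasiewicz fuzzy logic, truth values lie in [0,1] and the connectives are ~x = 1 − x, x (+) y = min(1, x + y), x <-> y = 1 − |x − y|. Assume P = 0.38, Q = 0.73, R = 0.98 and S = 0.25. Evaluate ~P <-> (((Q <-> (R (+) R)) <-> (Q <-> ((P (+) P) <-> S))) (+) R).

~P = 1 − 0.38 = 0.62
R (+) R = min(1, 0.98 + 0.98) = min(1, 1.96) = 1.00
Q <-> (R (+) R) = 1 − |0.73 − 1.00| = 1 − 0.27 = 0.73
P (+) P = min(1, 0.38 + 0.38) = min(1, 0.76) = 0.76
(P (+) P) <-> S = 1 − |0.76 − 0.25| = 1 − 0.51 = 0.49
Q <-> ((P (+) P) <-> S) = 1 − |0.73 − 0.49| = 1 − 0.24 = 0.76
(Q <-> (R (+) R)) <-> (Q <-> ((P (+) P) <-> S)) = 1 − |0.73 − 0.76| = 1 − 0.03 = 0.97
((Q <-> (R (+) R)) <-> (Q <-> ((P (+) P) <-> S))) (+) R = min(1, 0.97 + 0.98) = min(1, 1.95) = 1.00
~P <-> (((Q <-> (R (+) R)) <-> (Q <-> ((P (+) P) <-> S))) (+) R) = 1 − |0.62 − 1.00| = 1 − 0.38 = 0.62

0.62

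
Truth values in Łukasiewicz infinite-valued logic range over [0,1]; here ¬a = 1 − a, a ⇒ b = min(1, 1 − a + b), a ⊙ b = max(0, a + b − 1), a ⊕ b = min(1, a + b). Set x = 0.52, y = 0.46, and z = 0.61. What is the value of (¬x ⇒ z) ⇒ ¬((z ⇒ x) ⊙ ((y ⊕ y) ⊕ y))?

¬x = 1 − 0.52 = 0.48
¬x ⇒ z = min(1, 1 − 0.48 + 0.61) = min(1, 1.13) = 1.00
z ⇒ x = min(1, 1 − 0.61 + 0.52) = min(1, 0.91) = 0.91
y ⊕ y = min(1, 0.46 + 0.46) = min(1, 0.92) = 0.92
(y ⊕ y) ⊕ y = min(1, 0.92 + 0.46) = min(1, 1.38) = 1.00
(z ⇒ x) ⊙ ((y ⊕ y) ⊕ y) = max(0, 0.91 + 1.00 − 1) = max(0, 0.91) = 0.91
¬((z ⇒ x) ⊙ ((y ⊕ y) ⊕ y)) = 1 − 0.91 = 0.09
(¬x ⇒ z) ⇒ ¬((z ⇒ x) ⊙ ((y ⊕ y) ⊕ y)) = min(1, 1 − 1.00 + 0.09) = min(1, 0.09) = 0.09

0.09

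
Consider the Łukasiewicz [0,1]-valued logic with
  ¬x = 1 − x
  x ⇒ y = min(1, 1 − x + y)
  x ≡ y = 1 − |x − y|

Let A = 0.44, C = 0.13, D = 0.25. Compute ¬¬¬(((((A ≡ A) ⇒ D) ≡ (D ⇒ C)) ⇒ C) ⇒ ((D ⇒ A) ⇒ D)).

A ≡ A = 1 − |0.44 − 0.44| = 1 − 0.00 = 1.00
(A ≡ A) ⇒ D = min(1, 1 − 1.00 + 0.25) = min(1, 0.25) = 0.25
D ⇒ C = min(1, 1 − 0.25 + 0.13) = min(1, 0.88) = 0.88
((A ≡ A) ⇒ D) ≡ (D ⇒ C) = 1 − |0.25 − 0.88| = 1 − 0.63 = 0.37
(((A ≡ A) ⇒ D) ≡ (D ⇒ C)) ⇒ C = min(1, 1 − 0.37 + 0.13) = min(1, 0.76) = 0.76
D ⇒ A = min(1, 1 − 0.25 + 0.44) = min(1, 1.19) = 1.00
(D ⇒ A) ⇒ D = min(1, 1 − 1.00 + 0.25) = min(1, 0.25) = 0.25
((((A ≡ A) ⇒ D) ≡ (D ⇒ C)) ⇒ C) ⇒ ((D ⇒ A) ⇒ D) = min(1, 1 − 0.76 + 0.25) = min(1, 0.49) = 0.49
¬(((((A ≡ A) ⇒ D) ≡ (D ⇒ C)) ⇒ C) ⇒ ((D ⇒ A) ⇒ D)) = 1 − 0.49 = 0.51
¬¬(((((A ≡ A) ⇒ D) ≡ (D ⇒ C)) ⇒ C) ⇒ ((D ⇒ A) ⇒ D)) = 1 − 0.51 = 0.49
¬¬¬(((((A ≡ A) ⇒ D) ≡ (D ⇒ C)) ⇒ C) ⇒ ((D ⇒ A) ⇒ D)) = 1 − 0.49 = 0.51

0.51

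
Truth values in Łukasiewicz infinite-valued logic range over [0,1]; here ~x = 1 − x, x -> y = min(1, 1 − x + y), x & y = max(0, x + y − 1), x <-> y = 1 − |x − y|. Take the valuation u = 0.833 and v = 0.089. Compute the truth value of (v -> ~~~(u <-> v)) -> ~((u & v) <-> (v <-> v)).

1.000

u <-> v = 1 − |0.833 − 0.089| = 1 − 0.744 = 0.256
~(u <-> v) = 1 − 0.256 = 0.744
~~(u <-> v) = 1 − 0.744 = 0.256
~~~(u <-> v) = 1 − 0.256 = 0.744
v -> ~~~(u <-> v) = min(1, 1 − 0.089 + 0.744) = min(1, 1.655) = 1.000
u & v = max(0, 0.833 + 0.089 − 1) = max(0, -0.078) = 0.000
v <-> v = 1 − |0.089 − 0.089| = 1 − 0.000 = 1.000
(u & v) <-> (v <-> v) = 1 − |0.000 − 1.000| = 1 − 1.000 = 0.000
~((u & v) <-> (v <-> v)) = 1 − 0.000 = 1.000
(v -> ~~~(u <-> v)) -> ~((u & v) <-> (v <-> v)) = min(1, 1 − 1.000 + 1.000) = min(1, 1.000) = 1.000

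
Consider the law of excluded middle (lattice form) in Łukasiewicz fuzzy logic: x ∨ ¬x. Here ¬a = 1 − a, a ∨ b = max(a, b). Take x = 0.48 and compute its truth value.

¬x = 1 − 0.48 = 0.52
x ∨ ¬x = max(0.48, 0.52) = 0.52
(The value 0.52 < 1 shows this instance is not satisfied; not a Ł∞-tautology — its value is max(a, 1−a).)

0.52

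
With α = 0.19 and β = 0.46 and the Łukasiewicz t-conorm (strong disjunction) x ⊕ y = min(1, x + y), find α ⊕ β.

α ⊕ β = min(1, 0.19 + 0.46) = min(1, 0.65) = 0.65
For comparison, the Gödel t-conorm max(x, y) would give 0.46.

0.65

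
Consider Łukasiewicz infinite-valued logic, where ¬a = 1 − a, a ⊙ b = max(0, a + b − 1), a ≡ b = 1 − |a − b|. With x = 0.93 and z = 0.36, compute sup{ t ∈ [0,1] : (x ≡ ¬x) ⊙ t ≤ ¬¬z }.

1.00

¬x = 1 − 0.93 = 0.07
x ≡ ¬x = 1 − |0.93 − 0.07| = 1 − 0.86 = 0.14
So the left factor is x ≡ ¬x = 0.14.
¬z = 1 − 0.36 = 0.64
¬¬z = 1 − 0.64 = 0.36
So the right-hand bound is ¬¬z = 0.36.
The residuum of the Łukasiewicz t-norm gives the supremum: min(1, 1 − 0.14 + 0.36).
1 − 0.14 + 0.36 = 1.22, so t = min(1, 1.22) = 1.00.
Check: 0.14 ⊙ 1.00 = max(0, 0.14) = 0.14 ≤ 0.36.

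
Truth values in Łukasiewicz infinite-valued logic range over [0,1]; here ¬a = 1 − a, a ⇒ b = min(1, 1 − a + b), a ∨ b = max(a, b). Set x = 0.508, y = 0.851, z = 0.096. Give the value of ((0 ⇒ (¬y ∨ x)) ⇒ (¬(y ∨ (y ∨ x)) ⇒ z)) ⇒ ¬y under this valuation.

0.202

¬y = 1 − 0.851 = 0.149
¬y ∨ x = max(0.149, 0.508) = 0.508
0 ⇒ (¬y ∨ x) = min(1, 1 − 0.000 + 0.508) = min(1, 1.508) = 1.000
y ∨ x = max(0.851, 0.508) = 0.851
y ∨ (y ∨ x) = max(0.851, 0.851) = 0.851
¬(y ∨ (y ∨ x)) = 1 − 0.851 = 0.149
¬(y ∨ (y ∨ x)) ⇒ z = min(1, 1 − 0.149 + 0.096) = min(1, 0.947) = 0.947
(0 ⇒ (¬y ∨ x)) ⇒ (¬(y ∨ (y ∨ x)) ⇒ z) = min(1, 1 − 1.000 + 0.947) = min(1, 0.947) = 0.947
((0 ⇒ (¬y ∨ x)) ⇒ (¬(y ∨ (y ∨ x)) ⇒ z)) ⇒ ¬y = min(1, 1 − 0.947 + 0.149) = min(1, 0.202) = 0.202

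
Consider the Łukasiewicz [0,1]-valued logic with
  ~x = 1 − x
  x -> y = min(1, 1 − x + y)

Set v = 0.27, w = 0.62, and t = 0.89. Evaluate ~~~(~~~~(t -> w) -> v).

t -> w = min(1, 1 − 0.89 + 0.62) = min(1, 0.73) = 0.73
~(t -> w) = 1 − 0.73 = 0.27
~~(t -> w) = 1 − 0.27 = 0.73
~~~(t -> w) = 1 − 0.73 = 0.27
~~~~(t -> w) = 1 − 0.27 = 0.73
~~~~(t -> w) -> v = min(1, 1 − 0.73 + 0.27) = min(1, 0.54) = 0.54
~(~~~~(t -> w) -> v) = 1 − 0.54 = 0.46
~~(~~~~(t -> w) -> v) = 1 − 0.46 = 0.54
~~~(~~~~(t -> w) -> v) = 1 − 0.54 = 0.46

0.46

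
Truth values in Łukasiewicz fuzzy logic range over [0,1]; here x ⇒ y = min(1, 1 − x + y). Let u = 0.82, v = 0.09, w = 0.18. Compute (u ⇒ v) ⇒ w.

u ⇒ v = min(1, 1 − 0.82 + 0.09) = min(1, 0.27) = 0.27
(u ⇒ v) ⇒ w = min(1, 1 − 0.27 + 0.18) = min(1, 0.91) = 0.91

0.91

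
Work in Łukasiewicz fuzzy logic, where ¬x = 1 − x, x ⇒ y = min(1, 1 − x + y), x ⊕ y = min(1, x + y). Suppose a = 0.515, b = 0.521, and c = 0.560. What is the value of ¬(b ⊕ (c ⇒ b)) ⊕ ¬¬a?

0.515

c ⇒ b = min(1, 1 − 0.560 + 0.521) = min(1, 0.961) = 0.961
b ⊕ (c ⇒ b) = min(1, 0.521 + 0.961) = min(1, 1.482) = 1.000
¬(b ⊕ (c ⇒ b)) = 1 − 1.000 = 0.000
¬a = 1 − 0.515 = 0.485
¬¬a = 1 − 0.485 = 0.515
¬(b ⊕ (c ⇒ b)) ⊕ ¬¬a = min(1, 0.000 + 0.515) = min(1, 0.515) = 0.515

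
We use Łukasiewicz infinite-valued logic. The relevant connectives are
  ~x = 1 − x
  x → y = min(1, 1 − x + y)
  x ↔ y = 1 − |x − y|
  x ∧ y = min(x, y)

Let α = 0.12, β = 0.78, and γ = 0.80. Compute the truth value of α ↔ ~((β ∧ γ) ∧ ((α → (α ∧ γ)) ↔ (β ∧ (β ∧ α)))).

0.24

β ∧ γ = min(0.78, 0.80) = 0.78
α ∧ γ = min(0.12, 0.80) = 0.12
α → (α ∧ γ) = min(1, 1 − 0.12 + 0.12) = min(1, 1.00) = 1.00
β ∧ α = min(0.78, 0.12) = 0.12
β ∧ (β ∧ α) = min(0.78, 0.12) = 0.12
(α → (α ∧ γ)) ↔ (β ∧ (β ∧ α)) = 1 − |1.00 − 0.12| = 1 − 0.88 = 0.12
(β ∧ γ) ∧ ((α → (α ∧ γ)) ↔ (β ∧ (β ∧ α))) = min(0.78, 0.12) = 0.12
~((β ∧ γ) ∧ ((α → (α ∧ γ)) ↔ (β ∧ (β ∧ α)))) = 1 − 0.12 = 0.88
α ↔ ~((β ∧ γ) ∧ ((α → (α ∧ γ)) ↔ (β ∧ (β ∧ α)))) = 1 − |0.12 − 0.88| = 1 − 0.76 = 0.24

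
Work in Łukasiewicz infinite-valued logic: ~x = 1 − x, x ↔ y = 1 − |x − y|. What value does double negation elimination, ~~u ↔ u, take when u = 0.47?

~u = 1 − 0.47 = 0.53
~~u = 1 − 0.53 = 0.47
~~u ↔ u = 1 − |0.47 − 0.47| = 1 − 0.00 = 1.00
(As expected: always 1 in Ł∞ since negation is involutive.)

1.00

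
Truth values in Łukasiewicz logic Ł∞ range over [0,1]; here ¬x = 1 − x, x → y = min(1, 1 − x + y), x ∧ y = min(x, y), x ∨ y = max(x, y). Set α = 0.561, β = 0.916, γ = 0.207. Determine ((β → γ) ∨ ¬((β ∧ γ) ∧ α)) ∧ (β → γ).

β → γ = min(1, 1 − 0.916 + 0.207) = min(1, 0.291) = 0.291
β ∧ γ = min(0.916, 0.207) = 0.207
(β ∧ γ) ∧ α = min(0.207, 0.561) = 0.207
¬((β ∧ γ) ∧ α) = 1 − 0.207 = 0.793
(β → γ) ∨ ¬((β ∧ γ) ∧ α) = max(0.291, 0.793) = 0.793
((β → γ) ∨ ¬((β ∧ γ) ∧ α)) ∧ (β → γ) = min(0.793, 0.291) = 0.291

0.291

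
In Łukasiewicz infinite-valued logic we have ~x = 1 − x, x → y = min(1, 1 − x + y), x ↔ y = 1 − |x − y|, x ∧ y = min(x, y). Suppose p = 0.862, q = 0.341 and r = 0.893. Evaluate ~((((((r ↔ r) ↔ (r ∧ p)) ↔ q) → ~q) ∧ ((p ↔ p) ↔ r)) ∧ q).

0.659

r ↔ r = 1 − |0.893 − 0.893| = 1 − 0.000 = 1.000
r ∧ p = min(0.893, 0.862) = 0.862
(r ↔ r) ↔ (r ∧ p) = 1 − |1.000 − 0.862| = 1 − 0.138 = 0.862
((r ↔ r) ↔ (r ∧ p)) ↔ q = 1 − |0.862 − 0.341| = 1 − 0.521 = 0.479
~q = 1 − 0.341 = 0.659
(((r ↔ r) ↔ (r ∧ p)) ↔ q) → ~q = min(1, 1 − 0.479 + 0.659) = min(1, 1.180) = 1.000
p ↔ p = 1 − |0.862 − 0.862| = 1 − 0.000 = 1.000
(p ↔ p) ↔ r = 1 − |1.000 − 0.893| = 1 − 0.107 = 0.893
((((r ↔ r) ↔ (r ∧ p)) ↔ q) → ~q) ∧ ((p ↔ p) ↔ r) = min(1.000, 0.893) = 0.893
(((((r ↔ r) ↔ (r ∧ p)) ↔ q) → ~q) ∧ ((p ↔ p) ↔ r)) ∧ q = min(0.893, 0.341) = 0.341
~((((((r ↔ r) ↔ (r ∧ p)) ↔ q) → ~q) ∧ ((p ↔ p) ↔ r)) ∧ q) = 1 − 0.341 = 0.659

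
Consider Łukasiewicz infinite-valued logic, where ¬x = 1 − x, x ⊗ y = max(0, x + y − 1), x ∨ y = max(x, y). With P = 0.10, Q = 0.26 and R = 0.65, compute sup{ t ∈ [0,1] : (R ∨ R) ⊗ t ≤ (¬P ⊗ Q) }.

0.51

R ∨ R = max(0.65, 0.65) = 0.65
So the left factor is R ∨ R = 0.65.
¬P = 1 − 0.10 = 0.90
¬P ⊗ Q = max(0, 0.90 + 0.26 − 1) = max(0, 0.16) = 0.16
So the right-hand bound is ¬P ⊗ Q = 0.16.
The residuum of the Łukasiewicz t-norm gives the supremum: min(1, 1 − 0.65 + 0.16).
1 − 0.65 + 0.16 = 0.51, so t = min(1, 0.51) = 0.51.
Check: 0.65 ⊗ 0.51 = max(0, 0.16) = 0.16 ≤ 0.16.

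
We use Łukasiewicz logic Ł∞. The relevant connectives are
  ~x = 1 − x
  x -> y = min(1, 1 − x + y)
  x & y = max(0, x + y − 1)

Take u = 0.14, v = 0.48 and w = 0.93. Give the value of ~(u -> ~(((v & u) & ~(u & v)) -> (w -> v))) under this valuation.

v & u = max(0, 0.48 + 0.14 − 1) = max(0, -0.38) = 0.00
u & v = max(0, 0.14 + 0.48 − 1) = max(0, -0.38) = 0.00
~(u & v) = 1 − 0.00 = 1.00
(v & u) & ~(u & v) = max(0, 0.00 + 1.00 − 1) = max(0, 0.00) = 0.00
w -> v = min(1, 1 − 0.93 + 0.48) = min(1, 0.55) = 0.55
((v & u) & ~(u & v)) -> (w -> v) = min(1, 1 − 0.00 + 0.55) = min(1, 1.55) = 1.00
~(((v & u) & ~(u & v)) -> (w -> v)) = 1 − 1.00 = 0.00
u -> ~(((v & u) & ~(u & v)) -> (w -> v)) = min(1, 1 − 0.14 + 0.00) = min(1, 0.86) = 0.86
~(u -> ~(((v & u) & ~(u & v)) -> (w -> v))) = 1 − 0.86 = 0.14

0.14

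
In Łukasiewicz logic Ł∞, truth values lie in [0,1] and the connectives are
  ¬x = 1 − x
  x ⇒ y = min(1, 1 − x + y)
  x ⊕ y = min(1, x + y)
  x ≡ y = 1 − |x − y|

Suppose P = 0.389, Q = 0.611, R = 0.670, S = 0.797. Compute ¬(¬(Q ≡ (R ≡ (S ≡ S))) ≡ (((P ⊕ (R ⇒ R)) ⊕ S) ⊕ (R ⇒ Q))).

S ≡ S = 1 − |0.797 − 0.797| = 1 − 0.000 = 1.000
R ≡ (S ≡ S) = 1 − |0.670 − 1.000| = 1 − 0.330 = 0.670
Q ≡ (R ≡ (S ≡ S)) = 1 − |0.611 − 0.670| = 1 − 0.059 = 0.941
¬(Q ≡ (R ≡ (S ≡ S))) = 1 − 0.941 = 0.059
R ⇒ R = min(1, 1 − 0.670 + 0.670) = min(1, 1.000) = 1.000
P ⊕ (R ⇒ R) = min(1, 0.389 + 1.000) = min(1, 1.389) = 1.000
(P ⊕ (R ⇒ R)) ⊕ S = min(1, 1.000 + 0.797) = min(1, 1.797) = 1.000
R ⇒ Q = min(1, 1 − 0.670 + 0.611) = min(1, 0.941) = 0.941
((P ⊕ (R ⇒ R)) ⊕ S) ⊕ (R ⇒ Q) = min(1, 1.000 + 0.941) = min(1, 1.941) = 1.000
¬(Q ≡ (R ≡ (S ≡ S))) ≡ (((P ⊕ (R ⇒ R)) ⊕ S) ⊕ (R ⇒ Q)) = 1 − |0.059 − 1.000| = 1 − 0.941 = 0.059
¬(¬(Q ≡ (R ≡ (S ≡ S))) ≡ (((P ⊕ (R ⇒ R)) ⊕ S) ⊕ (R ⇒ Q))) = 1 − 0.059 = 0.941

0.941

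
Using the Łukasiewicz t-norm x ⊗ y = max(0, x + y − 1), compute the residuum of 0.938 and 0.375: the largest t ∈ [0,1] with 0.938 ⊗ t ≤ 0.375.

The residuum of the Łukasiewicz t-norm gives the supremum: min(1, 1 − 0.938 + 0.375).
1 − 0.938 + 0.375 = 0.437, so t = min(1, 0.437) = 0.437.
Check: 0.938 ⊗ 0.437 = max(0, 0.375) = 0.375 ≤ 0.375.

0.437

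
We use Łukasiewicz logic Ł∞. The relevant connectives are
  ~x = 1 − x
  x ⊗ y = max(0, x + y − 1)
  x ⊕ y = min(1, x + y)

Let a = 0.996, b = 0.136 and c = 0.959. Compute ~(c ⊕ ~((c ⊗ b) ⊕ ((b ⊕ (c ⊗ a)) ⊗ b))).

c ⊗ b = max(0, 0.959 + 0.136 − 1) = max(0, 0.095) = 0.095
c ⊗ a = max(0, 0.959 + 0.996 − 1) = max(0, 0.955) = 0.955
b ⊕ (c ⊗ a) = min(1, 0.136 + 0.955) = min(1, 1.091) = 1.000
(b ⊕ (c ⊗ a)) ⊗ b = max(0, 1.000 + 0.136 − 1) = max(0, 0.136) = 0.136
(c ⊗ b) ⊕ ((b ⊕ (c ⊗ a)) ⊗ b) = min(1, 0.095 + 0.136) = min(1, 0.231) = 0.231
~((c ⊗ b) ⊕ ((b ⊕ (c ⊗ a)) ⊗ b)) = 1 − 0.231 = 0.769
c ⊕ ~((c ⊗ b) ⊕ ((b ⊕ (c ⊗ a)) ⊗ b)) = min(1, 0.959 + 0.769) = min(1, 1.728) = 1.000
~(c ⊕ ~((c ⊗ b) ⊕ ((b ⊕ (c ⊗ a)) ⊗ b))) = 1 − 1.000 = 0.000

0.000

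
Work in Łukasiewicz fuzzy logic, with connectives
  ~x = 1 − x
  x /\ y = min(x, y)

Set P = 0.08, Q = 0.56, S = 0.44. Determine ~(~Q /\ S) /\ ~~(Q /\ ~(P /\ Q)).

0.56

~Q = 1 − 0.56 = 0.44
~Q /\ S = min(0.44, 0.44) = 0.44
~(~Q /\ S) = 1 − 0.44 = 0.56
P /\ Q = min(0.08, 0.56) = 0.08
~(P /\ Q) = 1 − 0.08 = 0.92
Q /\ ~(P /\ Q) = min(0.56, 0.92) = 0.56
~(Q /\ ~(P /\ Q)) = 1 − 0.56 = 0.44
~~(Q /\ ~(P /\ Q)) = 1 − 0.44 = 0.56
~(~Q /\ S) /\ ~~(Q /\ ~(P /\ Q)) = min(0.56, 0.56) = 0.56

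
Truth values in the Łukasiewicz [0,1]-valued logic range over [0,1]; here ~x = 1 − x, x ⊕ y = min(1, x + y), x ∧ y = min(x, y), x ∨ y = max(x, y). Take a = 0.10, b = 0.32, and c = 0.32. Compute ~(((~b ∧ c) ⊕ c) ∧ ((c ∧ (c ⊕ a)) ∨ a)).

~b = 1 − 0.32 = 0.68
~b ∧ c = min(0.68, 0.32) = 0.32
(~b ∧ c) ⊕ c = min(1, 0.32 + 0.32) = min(1, 0.64) = 0.64
c ⊕ a = min(1, 0.32 + 0.10) = min(1, 0.42) = 0.42
c ∧ (c ⊕ a) = min(0.32, 0.42) = 0.32
(c ∧ (c ⊕ a)) ∨ a = max(0.32, 0.10) = 0.32
((~b ∧ c) ⊕ c) ∧ ((c ∧ (c ⊕ a)) ∨ a) = min(0.64, 0.32) = 0.32
~(((~b ∧ c) ⊕ c) ∧ ((c ∧ (c ⊕ a)) ∨ a)) = 1 − 0.32 = 0.68

0.68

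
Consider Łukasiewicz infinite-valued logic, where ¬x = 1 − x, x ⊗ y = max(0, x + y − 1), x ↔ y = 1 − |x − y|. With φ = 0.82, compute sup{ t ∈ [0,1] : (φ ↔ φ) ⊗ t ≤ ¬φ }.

0.18

φ ↔ φ = 1 − |0.82 − 0.82| = 1 − 0.00 = 1.00
So the left factor is φ ↔ φ = 1.00.
¬φ = 1 − 0.82 = 0.18
So the right-hand bound is ¬φ = 0.18.
The residuum of the Łukasiewicz t-norm gives the supremum: min(1, 1 − 1.00 + 0.18).
1 − 1.00 + 0.18 = 0.18, so t = min(1, 0.18) = 0.18.
Check: 1.00 ⊗ 0.18 = max(0, 0.18) = 0.18 ≤ 0.18.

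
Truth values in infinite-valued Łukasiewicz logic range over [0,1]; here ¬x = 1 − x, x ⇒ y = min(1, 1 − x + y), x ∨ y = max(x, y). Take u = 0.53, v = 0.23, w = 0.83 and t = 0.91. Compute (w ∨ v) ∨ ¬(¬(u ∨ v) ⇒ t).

0.83

w ∨ v = max(0.83, 0.23) = 0.83
u ∨ v = max(0.53, 0.23) = 0.53
¬(u ∨ v) = 1 − 0.53 = 0.47
¬(u ∨ v) ⇒ t = min(1, 1 − 0.47 + 0.91) = min(1, 1.44) = 1.00
¬(¬(u ∨ v) ⇒ t) = 1 − 1.00 = 0.00
(w ∨ v) ∨ ¬(¬(u ∨ v) ⇒ t) = max(0.83, 0.00) = 0.83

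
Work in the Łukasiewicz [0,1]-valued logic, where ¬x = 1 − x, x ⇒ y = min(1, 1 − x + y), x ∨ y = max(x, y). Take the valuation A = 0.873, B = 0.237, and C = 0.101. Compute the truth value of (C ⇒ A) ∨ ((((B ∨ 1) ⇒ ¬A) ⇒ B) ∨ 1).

C ⇒ A = min(1, 1 − 0.101 + 0.873) = min(1, 1.772) = 1.000
B ∨ 1 = max(0.237, 1.000) = 1.000
¬A = 1 − 0.873 = 0.127
(B ∨ 1) ⇒ ¬A = min(1, 1 − 1.000 + 0.127) = min(1, 0.127) = 0.127
((B ∨ 1) ⇒ ¬A) ⇒ B = min(1, 1 − 0.127 + 0.237) = min(1, 1.110) = 1.000
(((B ∨ 1) ⇒ ¬A) ⇒ B) ∨ 1 = max(1.000, 1.000) = 1.000
(C ⇒ A) ∨ ((((B ∨ 1) ⇒ ¬A) ⇒ B) ∨ 1) = max(1.000, 1.000) = 1.000

1.000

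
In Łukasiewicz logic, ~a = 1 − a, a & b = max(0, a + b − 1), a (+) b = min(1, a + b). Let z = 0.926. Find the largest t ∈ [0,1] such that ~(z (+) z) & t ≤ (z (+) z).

1.000

z (+) z = min(1, 0.926 + 0.926) = min(1, 1.852) = 1.000
~(z (+) z) = 1 − 1.000 = 0.000
So the left factor is ~(z (+) z) = 0.000.
So the right-hand bound is z (+) z = 1.000.
The residuum of the Łukasiewicz t-norm gives the supremum: min(1, 1 − 0.000 + 1.000).
1 − 0.000 + 1.000 = 2.000, so t = min(1, 2.000) = 1.000.
Check: 0.000 & 1.000 = max(0, 0.000) = 0.000 ≤ 1.000.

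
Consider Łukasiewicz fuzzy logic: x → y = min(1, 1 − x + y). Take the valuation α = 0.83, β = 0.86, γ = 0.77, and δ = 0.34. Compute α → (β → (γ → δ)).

γ → δ = min(1, 1 − 0.77 + 0.34) = min(1, 0.57) = 0.57
β → (γ → δ) = min(1, 1 − 0.86 + 0.57) = min(1, 0.71) = 0.71
α → (β → (γ → δ)) = min(1, 1 − 0.83 + 0.71) = min(1, 0.88) = 0.88

0.88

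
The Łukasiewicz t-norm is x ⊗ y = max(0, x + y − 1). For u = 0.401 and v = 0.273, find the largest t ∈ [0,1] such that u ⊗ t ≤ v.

0.872

The residuum of the Łukasiewicz t-norm gives the supremum: min(1, 1 − 0.401 + 0.273).
1 − 0.401 + 0.273 = 0.872, so t = min(1, 0.872) = 0.872.
Check: 0.401 ⊗ 0.872 = max(0, 0.273) = 0.273 ≤ 0.273.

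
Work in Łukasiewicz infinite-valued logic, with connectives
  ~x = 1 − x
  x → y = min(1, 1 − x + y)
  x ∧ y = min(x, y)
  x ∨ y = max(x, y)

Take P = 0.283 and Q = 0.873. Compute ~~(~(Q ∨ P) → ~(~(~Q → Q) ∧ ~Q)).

1.000

Q ∨ P = max(0.873, 0.283) = 0.873
~(Q ∨ P) = 1 − 0.873 = 0.127
~Q = 1 − 0.873 = 0.127
~Q → Q = min(1, 1 − 0.127 + 0.873) = min(1, 1.746) = 1.000
~(~Q → Q) = 1 − 1.000 = 0.000
~(~Q → Q) ∧ ~Q = min(0.000, 0.127) = 0.000
~(~(~Q → Q) ∧ ~Q) = 1 − 0.000 = 1.000
~(Q ∨ P) → ~(~(~Q → Q) ∧ ~Q) = min(1, 1 − 0.127 + 1.000) = min(1, 1.873) = 1.000
~(~(Q ∨ P) → ~(~(~Q → Q) ∧ ~Q)) = 1 − 1.000 = 0.000
~~(~(Q ∨ P) → ~(~(~Q → Q) ∧ ~Q)) = 1 − 0.000 = 1.000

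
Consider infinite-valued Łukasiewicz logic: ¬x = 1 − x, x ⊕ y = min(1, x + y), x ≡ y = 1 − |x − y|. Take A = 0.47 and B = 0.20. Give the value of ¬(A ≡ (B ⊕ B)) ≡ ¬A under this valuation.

0.54

B ⊕ B = min(1, 0.20 + 0.20) = min(1, 0.40) = 0.40
A ≡ (B ⊕ B) = 1 − |0.47 − 0.40| = 1 − 0.07 = 0.93
¬(A ≡ (B ⊕ B)) = 1 − 0.93 = 0.07
¬A = 1 − 0.47 = 0.53
¬(A ≡ (B ⊕ B)) ≡ ¬A = 1 − |0.07 − 0.53| = 1 − 0.46 = 0.54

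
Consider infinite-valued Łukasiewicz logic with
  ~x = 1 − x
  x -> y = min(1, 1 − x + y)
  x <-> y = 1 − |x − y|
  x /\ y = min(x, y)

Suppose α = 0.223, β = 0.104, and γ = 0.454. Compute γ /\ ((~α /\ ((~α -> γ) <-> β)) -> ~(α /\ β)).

0.454

~α = 1 − 0.223 = 0.777
~α -> γ = min(1, 1 − 0.777 + 0.454) = min(1, 0.677) = 0.677
(~α -> γ) <-> β = 1 − |0.677 − 0.104| = 1 − 0.573 = 0.427
~α /\ ((~α -> γ) <-> β) = min(0.777, 0.427) = 0.427
α /\ β = min(0.223, 0.104) = 0.104
~(α /\ β) = 1 − 0.104 = 0.896
(~α /\ ((~α -> γ) <-> β)) -> ~(α /\ β) = min(1, 1 − 0.427 + 0.896) = min(1, 1.469) = 1.000
γ /\ ((~α /\ ((~α -> γ) <-> β)) -> ~(α /\ β)) = min(0.454, 1.000) = 0.454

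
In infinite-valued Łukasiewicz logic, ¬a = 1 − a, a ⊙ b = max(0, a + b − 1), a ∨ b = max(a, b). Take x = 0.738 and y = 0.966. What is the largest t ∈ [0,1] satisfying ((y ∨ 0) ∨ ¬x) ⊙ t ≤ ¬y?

y ∨ 0 = max(0.966, 0.000) = 0.966
¬x = 1 − 0.738 = 0.262
(y ∨ 0) ∨ ¬x = max(0.966, 0.262) = 0.966
So the left factor is (y ∨ 0) ∨ ¬x = 0.966.
¬y = 1 − 0.966 = 0.034
So the right-hand bound is ¬y = 0.034.
The residuum of the Łukasiewicz t-norm gives the supremum: min(1, 1 − 0.966 + 0.034).
1 − 0.966 + 0.034 = 0.068, so t = min(1, 0.068) = 0.068.
Check: 0.966 ⊙ 0.068 = max(0, 0.034) = 0.034 ≤ 0.034.

0.068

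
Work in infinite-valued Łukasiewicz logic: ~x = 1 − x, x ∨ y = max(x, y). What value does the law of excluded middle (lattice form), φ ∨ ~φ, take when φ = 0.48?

0.52

~φ = 1 − 0.48 = 0.52
φ ∨ ~φ = max(0.48, 0.52) = 0.52
(The value 0.52 < 1 shows this instance is not satisfied; not a Ł∞-tautology — its value is max(a, 1−a).)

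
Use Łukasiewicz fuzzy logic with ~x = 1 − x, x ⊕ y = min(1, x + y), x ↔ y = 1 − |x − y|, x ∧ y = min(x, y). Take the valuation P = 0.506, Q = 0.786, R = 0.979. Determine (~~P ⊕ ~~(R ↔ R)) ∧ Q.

~P = 1 − 0.506 = 0.494
~~P = 1 − 0.494 = 0.506
R ↔ R = 1 − |0.979 − 0.979| = 1 − 0.000 = 1.000
~(R ↔ R) = 1 − 1.000 = 0.000
~~(R ↔ R) = 1 − 0.000 = 1.000
~~P ⊕ ~~(R ↔ R) = min(1, 0.506 + 1.000) = min(1, 1.506) = 1.000
(~~P ⊕ ~~(R ↔ R)) ∧ Q = min(1.000, 0.786) = 0.786

0.786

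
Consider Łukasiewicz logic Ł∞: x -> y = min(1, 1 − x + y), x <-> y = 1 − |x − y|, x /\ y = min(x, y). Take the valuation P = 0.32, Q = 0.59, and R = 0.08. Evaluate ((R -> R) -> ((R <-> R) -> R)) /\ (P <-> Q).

R -> R = min(1, 1 − 0.08 + 0.08) = min(1, 1.00) = 1.00
R <-> R = 1 − |0.08 − 0.08| = 1 − 0.00 = 1.00
(R <-> R) -> R = min(1, 1 − 1.00 + 0.08) = min(1, 0.08) = 0.08
(R -> R) -> ((R <-> R) -> R) = min(1, 1 − 1.00 + 0.08) = min(1, 0.08) = 0.08
P <-> Q = 1 − |0.32 − 0.59| = 1 − 0.27 = 0.73
((R -> R) -> ((R <-> R) -> R)) /\ (P <-> Q) = min(0.08, 0.73) = 0.08

0.08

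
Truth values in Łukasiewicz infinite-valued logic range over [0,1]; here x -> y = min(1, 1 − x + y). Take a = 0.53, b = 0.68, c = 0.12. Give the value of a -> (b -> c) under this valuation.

b -> c = min(1, 1 − 0.68 + 0.12) = min(1, 0.44) = 0.44
a -> (b -> c) = min(1, 1 − 0.53 + 0.44) = min(1, 0.91) = 0.91

0.91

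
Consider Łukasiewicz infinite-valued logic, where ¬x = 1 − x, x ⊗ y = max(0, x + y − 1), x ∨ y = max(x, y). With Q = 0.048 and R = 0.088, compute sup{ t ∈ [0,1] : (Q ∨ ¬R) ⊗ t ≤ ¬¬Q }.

0.136

¬R = 1 − 0.088 = 0.912
Q ∨ ¬R = max(0.048, 0.912) = 0.912
So the left factor is Q ∨ ¬R = 0.912.
¬Q = 1 − 0.048 = 0.952
¬¬Q = 1 − 0.952 = 0.048
So the right-hand bound is ¬¬Q = 0.048.
The residuum of the Łukasiewicz t-norm gives the supremum: min(1, 1 − 0.912 + 0.048).
1 − 0.912 + 0.048 = 0.136, so t = min(1, 0.136) = 0.136.
Check: 0.912 ⊗ 0.136 = max(0, 0.048) = 0.048 ≤ 0.048.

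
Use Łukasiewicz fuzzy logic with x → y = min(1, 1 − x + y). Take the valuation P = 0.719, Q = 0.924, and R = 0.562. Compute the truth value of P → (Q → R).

Q → R = min(1, 1 − 0.924 + 0.562) = min(1, 0.638) = 0.638
P → (Q → R) = min(1, 1 − 0.719 + 0.638) = min(1, 0.919) = 0.919

0.919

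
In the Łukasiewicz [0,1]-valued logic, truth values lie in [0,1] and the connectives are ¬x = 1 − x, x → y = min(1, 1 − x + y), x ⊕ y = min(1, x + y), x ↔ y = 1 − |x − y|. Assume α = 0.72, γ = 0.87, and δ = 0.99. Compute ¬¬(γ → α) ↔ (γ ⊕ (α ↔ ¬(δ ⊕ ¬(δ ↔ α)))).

γ → α = min(1, 1 − 0.87 + 0.72) = min(1, 0.85) = 0.85
¬(γ → α) = 1 − 0.85 = 0.15
¬¬(γ → α) = 1 − 0.15 = 0.85
δ ↔ α = 1 − |0.99 − 0.72| = 1 − 0.27 = 0.73
¬(δ ↔ α) = 1 − 0.73 = 0.27
δ ⊕ ¬(δ ↔ α) = min(1, 0.99 + 0.27) = min(1, 1.26) = 1.00
¬(δ ⊕ ¬(δ ↔ α)) = 1 − 1.00 = 0.00
α ↔ ¬(δ ⊕ ¬(δ ↔ α)) = 1 − |0.72 − 0.00| = 1 − 0.72 = 0.28
γ ⊕ (α ↔ ¬(δ ⊕ ¬(δ ↔ α))) = min(1, 0.87 + 0.28) = min(1, 1.15) = 1.00
¬¬(γ → α) ↔ (γ ⊕ (α ↔ ¬(δ ⊕ ¬(δ ↔ α)))) = 1 − |0.85 − 1.00| = 1 − 0.15 = 0.85

0.85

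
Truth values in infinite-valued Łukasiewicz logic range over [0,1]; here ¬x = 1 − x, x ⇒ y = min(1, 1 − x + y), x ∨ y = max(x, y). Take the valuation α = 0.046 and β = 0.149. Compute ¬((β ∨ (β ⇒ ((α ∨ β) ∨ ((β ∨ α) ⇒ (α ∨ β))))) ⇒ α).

0.954

α ∨ β = max(0.046, 0.149) = 0.149
β ∨ α = max(0.149, 0.046) = 0.149
(β ∨ α) ⇒ (α ∨ β) = min(1, 1 − 0.149 + 0.149) = min(1, 1.000) = 1.000
(α ∨ β) ∨ ((β ∨ α) ⇒ (α ∨ β)) = max(0.149, 1.000) = 1.000
β ⇒ ((α ∨ β) ∨ ((β ∨ α) ⇒ (α ∨ β))) = min(1, 1 − 0.149 + 1.000) = min(1, 1.851) = 1.000
β ∨ (β ⇒ ((α ∨ β) ∨ ((β ∨ α) ⇒ (α ∨ β)))) = max(0.149, 1.000) = 1.000
(β ∨ (β ⇒ ((α ∨ β) ∨ ((β ∨ α) ⇒ (α ∨ β))))) ⇒ α = min(1, 1 − 1.000 + 0.046) = min(1, 0.046) = 0.046
¬((β ∨ (β ⇒ ((α ∨ β) ∨ ((β ∨ α) ⇒ (α ∨ β))))) ⇒ α) = 1 − 0.046 = 0.954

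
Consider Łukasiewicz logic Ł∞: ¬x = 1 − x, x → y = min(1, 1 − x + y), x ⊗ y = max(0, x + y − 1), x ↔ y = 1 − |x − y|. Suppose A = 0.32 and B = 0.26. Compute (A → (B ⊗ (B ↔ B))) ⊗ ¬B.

0.68

B ↔ B = 1 − |0.26 − 0.26| = 1 − 0.00 = 1.00
B ⊗ (B ↔ B) = max(0, 0.26 + 1.00 − 1) = max(0, 0.26) = 0.26
A → (B ⊗ (B ↔ B)) = min(1, 1 − 0.32 + 0.26) = min(1, 0.94) = 0.94
¬B = 1 − 0.26 = 0.74
(A → (B ⊗ (B ↔ B))) ⊗ ¬B = max(0, 0.94 + 0.74 − 1) = max(0, 0.68) = 0.68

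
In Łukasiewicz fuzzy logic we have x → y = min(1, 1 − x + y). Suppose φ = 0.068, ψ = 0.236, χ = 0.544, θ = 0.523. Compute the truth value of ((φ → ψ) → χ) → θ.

0.979

φ → ψ = min(1, 1 − 0.068 + 0.236) = min(1, 1.168) = 1.000
(φ → ψ) → χ = min(1, 1 − 1.000 + 0.544) = min(1, 0.544) = 0.544
((φ → ψ) → χ) → θ = min(1, 1 − 0.544 + 0.523) = min(1, 0.979) = 0.979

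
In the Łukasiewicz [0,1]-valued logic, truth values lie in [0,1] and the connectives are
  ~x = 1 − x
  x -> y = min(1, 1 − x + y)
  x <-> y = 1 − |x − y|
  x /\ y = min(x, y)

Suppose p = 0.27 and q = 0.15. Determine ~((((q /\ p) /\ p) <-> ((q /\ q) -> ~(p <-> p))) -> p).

q /\ p = min(0.15, 0.27) = 0.15
(q /\ p) /\ p = min(0.15, 0.27) = 0.15
q /\ q = min(0.15, 0.15) = 0.15
p <-> p = 1 − |0.27 − 0.27| = 1 − 0.00 = 1.00
~(p <-> p) = 1 − 1.00 = 0.00
(q /\ q) -> ~(p <-> p) = min(1, 1 − 0.15 + 0.00) = min(1, 0.85) = 0.85
((q /\ p) /\ p) <-> ((q /\ q) -> ~(p <-> p)) = 1 − |0.15 − 0.85| = 1 − 0.70 = 0.30
(((q /\ p) /\ p) <-> ((q /\ q) -> ~(p <-> p))) -> p = min(1, 1 − 0.30 + 0.27) = min(1, 0.97) = 0.97
~((((q /\ p) /\ p) <-> ((q /\ q) -> ~(p <-> p))) -> p) = 1 − 0.97 = 0.03

0.03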